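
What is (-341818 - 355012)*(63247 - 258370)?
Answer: 135967560090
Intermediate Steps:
(-341818 - 355012)*(63247 - 258370) = -696830*(-195123) = 135967560090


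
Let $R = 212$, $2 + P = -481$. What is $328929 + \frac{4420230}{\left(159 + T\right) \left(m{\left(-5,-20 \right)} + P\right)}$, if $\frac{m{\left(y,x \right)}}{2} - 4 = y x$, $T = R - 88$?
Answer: $\frac{5118895839}{15565} \approx 3.2887 \cdot 10^{5}$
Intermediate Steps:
$P = -483$ ($P = -2 - 481 = -483$)
$T = 124$ ($T = 212 - 88 = 124$)
$m{\left(y,x \right)} = 8 + 2 x y$ ($m{\left(y,x \right)} = 8 + 2 y x = 8 + 2 x y$)
$328929 + \frac{4420230}{\left(159 + T\right) \left(m{\left(-5,-20 \right)} + P\right)} = 328929 + \frac{4420230}{\left(159 + 124\right) \left(\left(8 + 2 \left(-20\right) \left(-5\right)\right) - 483\right)} = 328929 + \frac{4420230}{283 \left(\left(8 + 200\right) - 483\right)} = 328929 + \frac{4420230}{283 \left(208 - 483\right)} = 328929 + \frac{4420230}{283 \left(-275\right)} = 328929 + \frac{4420230}{-77825} = 328929 + 4420230 \left(- \frac{1}{77825}\right) = 328929 - \frac{884046}{15565} = \frac{5118895839}{15565}$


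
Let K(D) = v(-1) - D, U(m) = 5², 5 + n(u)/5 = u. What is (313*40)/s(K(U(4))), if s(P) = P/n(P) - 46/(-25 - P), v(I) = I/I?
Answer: 907700/3347 ≈ 271.20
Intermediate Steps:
n(u) = -25 + 5*u
v(I) = 1
U(m) = 25
K(D) = 1 - D
s(P) = -46/(-25 - P) + P/(-25 + 5*P) (s(P) = P/(-25 + 5*P) - 46/(-25 - P) = -46/(-25 - P) + P/(-25 + 5*P))
(313*40)/s(K(U(4))) = (313*40)/(((-1150 + (1 - 1*25)² + 255*(1 - 1*25))/(5*(-5 + (1 - 1*25))*(25 + (1 - 1*25))))) = 12520/(((-1150 + (1 - 25)² + 255*(1 - 25))/(5*(-5 + (1 - 25))*(25 + (1 - 25))))) = 12520/(((-1150 + (-24)² + 255*(-24))/(5*(-5 - 24)*(25 - 24)))) = 12520/(((⅕)*(-1150 + 576 - 6120)/(-29*1))) = 12520/(((⅕)*(-1/29)*1*(-6694))) = 12520/(6694/145) = 12520*(145/6694) = 907700/3347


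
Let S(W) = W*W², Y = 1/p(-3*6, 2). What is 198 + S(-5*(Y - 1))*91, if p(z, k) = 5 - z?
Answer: 123530066/12167 ≈ 10153.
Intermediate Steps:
Y = 1/23 (Y = 1/(5 - (-3)*6) = 1/(5 - 1*(-18)) = 1/(5 + 18) = 1/23 ≈ 0.043478)
S(W) = W³
198 + S(-5*(Y - 1))*91 = 198 + (-5*(1/23 - 1))³*91 = 198 + (-5*(-22/23))³*91 = 198 + (110/23)³*91 = 198 + (1331000/12167)*91 = 198 + 121121000/12167 = 123530066/12167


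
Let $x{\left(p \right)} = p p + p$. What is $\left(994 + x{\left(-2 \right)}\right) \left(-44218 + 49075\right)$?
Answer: $4837572$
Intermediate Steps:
$x{\left(p \right)} = p + p^{2}$ ($x{\left(p \right)} = p^{2} + p = p + p^{2}$)
$\left(994 + x{\left(-2 \right)}\right) \left(-44218 + 49075\right) = \left(994 - 2 \left(1 - 2\right)\right) \left(-44218 + 49075\right) = \left(994 - -2\right) 4857 = \left(994 + 2\right) 4857 = 996 \cdot 4857 = 4837572$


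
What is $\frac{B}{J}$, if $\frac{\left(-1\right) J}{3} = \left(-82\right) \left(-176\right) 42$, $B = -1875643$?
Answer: $\frac{24359}{23616} \approx 1.0315$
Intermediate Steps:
$J = -1818432$ ($J = - 3 \left(-82\right) \left(-176\right) 42 = - 3 \cdot 14432 \cdot 42 = \left(-3\right) 606144 = -1818432$)
$\frac{B}{J} = - \frac{1875643}{-1818432} = \left(-1875643\right) \left(- \frac{1}{1818432}\right) = \frac{24359}{23616}$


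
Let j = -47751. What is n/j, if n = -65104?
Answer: 65104/47751 ≈ 1.3634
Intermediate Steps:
n/j = -65104/(-47751) = -65104*(-1/47751) = 65104/47751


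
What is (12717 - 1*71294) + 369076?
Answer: 310499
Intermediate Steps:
(12717 - 1*71294) + 369076 = (12717 - 71294) + 369076 = -58577 + 369076 = 310499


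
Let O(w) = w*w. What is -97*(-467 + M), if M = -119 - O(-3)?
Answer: 57715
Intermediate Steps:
O(w) = w²
M = -128 (M = -119 - 1*(-3)² = -119 - 1*9 = -119 - 9 = -128)
-97*(-467 + M) = -97*(-467 - 128) = -97*(-595) = 57715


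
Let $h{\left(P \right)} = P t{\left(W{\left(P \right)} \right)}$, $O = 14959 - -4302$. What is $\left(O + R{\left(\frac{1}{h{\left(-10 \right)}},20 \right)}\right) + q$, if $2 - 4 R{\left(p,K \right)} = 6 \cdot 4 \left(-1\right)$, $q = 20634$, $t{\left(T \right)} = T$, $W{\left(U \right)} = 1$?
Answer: $\frac{79803}{2} \approx 39902.0$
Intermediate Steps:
$O = 19261$ ($O = 14959 + 4302 = 19261$)
$h{\left(P \right)} = P$ ($h{\left(P \right)} = P 1 = P$)
$R{\left(p,K \right)} = \frac{13}{2}$ ($R{\left(p,K \right)} = \frac{1}{2} - \frac{6 \cdot 4 \left(-1\right)}{4} = \frac{1}{2} - \frac{24 \left(-1\right)}{4} = \frac{1}{2} - -6 = \frac{1}{2} + 6 = \frac{13}{2}$)
$\left(O + R{\left(\frac{1}{h{\left(-10 \right)}},20 \right)}\right) + q = \left(19261 + \frac{13}{2}\right) + 20634 = \frac{38535}{2} + 20634 = \frac{79803}{2}$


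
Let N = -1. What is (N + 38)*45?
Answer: 1665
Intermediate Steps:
(N + 38)*45 = (-1 + 38)*45 = 37*45 = 1665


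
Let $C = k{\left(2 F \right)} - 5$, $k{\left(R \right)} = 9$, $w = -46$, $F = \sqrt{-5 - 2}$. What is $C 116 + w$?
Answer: $418$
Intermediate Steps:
$F = i \sqrt{7}$ ($F = \sqrt{-7} = i \sqrt{7} \approx 2.6458 i$)
$C = 4$ ($C = 9 - 5 = 4$)
$C 116 + w = 4 \cdot 116 - 46 = 464 - 46 = 418$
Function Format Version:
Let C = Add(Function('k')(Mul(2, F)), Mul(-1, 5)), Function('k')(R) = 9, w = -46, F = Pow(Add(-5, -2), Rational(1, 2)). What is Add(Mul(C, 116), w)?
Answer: 418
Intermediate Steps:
F = Mul(I, Pow(7, Rational(1, 2))) (F = Pow(-7, Rational(1, 2)) = Mul(I, Pow(7, Rational(1, 2))) ≈ Mul(2.6458, I))
C = 4 (C = Add(9, Mul(-1, 5)) = Add(9, -5) = 4)
Add(Mul(C, 116), w) = Add(Mul(4, 116), -46) = Add(464, -46) = 418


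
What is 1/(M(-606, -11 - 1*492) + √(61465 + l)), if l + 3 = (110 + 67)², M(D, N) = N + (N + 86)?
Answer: -920/753609 - √92791/753609 ≈ -0.0016250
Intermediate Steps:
M(D, N) = 86 + 2*N (M(D, N) = N + (86 + N) = 86 + 2*N)
l = 31326 (l = -3 + (110 + 67)² = -3 + 177² = -3 + 31329 = 31326)
1/(M(-606, -11 - 1*492) + √(61465 + l)) = 1/((86 + 2*(-11 - 1*492)) + √(61465 + 31326)) = 1/((86 + 2*(-11 - 492)) + √92791) = 1/((86 + 2*(-503)) + √92791) = 1/((86 - 1006) + √92791) = 1/(-920 + √92791)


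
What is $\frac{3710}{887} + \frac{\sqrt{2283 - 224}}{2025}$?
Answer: $\frac{3710}{887} + \frac{\sqrt{2059}}{2025} \approx 4.205$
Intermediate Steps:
$\frac{3710}{887} + \frac{\sqrt{2283 - 224}}{2025} = 3710 \cdot \frac{1}{887} + \sqrt{2059} \cdot \frac{1}{2025} = \frac{3710}{887} + \frac{\sqrt{2059}}{2025}$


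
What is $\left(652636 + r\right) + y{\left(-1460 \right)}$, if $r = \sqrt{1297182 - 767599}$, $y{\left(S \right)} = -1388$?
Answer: $651248 + \sqrt{529583} \approx 6.5198 \cdot 10^{5}$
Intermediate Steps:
$r = \sqrt{529583} \approx 727.72$
$\left(652636 + r\right) + y{\left(-1460 \right)} = \left(652636 + \sqrt{529583}\right) - 1388 = 651248 + \sqrt{529583}$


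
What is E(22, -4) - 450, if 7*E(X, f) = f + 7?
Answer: -3147/7 ≈ -449.57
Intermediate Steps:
E(X, f) = 1 + f/7 (E(X, f) = (f + 7)/7 = (7 + f)/7 = 1 + f/7)
E(22, -4) - 450 = (1 + (⅐)*(-4)) - 450 = (1 - 4/7) - 450 = 3/7 - 450 = -3147/7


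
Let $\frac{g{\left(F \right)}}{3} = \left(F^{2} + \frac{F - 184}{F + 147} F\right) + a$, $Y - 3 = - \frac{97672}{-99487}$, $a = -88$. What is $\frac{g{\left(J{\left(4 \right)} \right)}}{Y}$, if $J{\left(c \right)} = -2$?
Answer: $- \frac{3524227488}{57439285} \approx -61.356$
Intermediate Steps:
$Y = \frac{396133}{99487}$ ($Y = 3 - \frac{97672}{-99487} = 3 - - \frac{97672}{99487} = 3 + \frac{97672}{99487} = \frac{396133}{99487} \approx 3.9818$)
$g{\left(F \right)} = -264 + 3 F^{2} + \frac{3 F \left(-184 + F\right)}{147 + F}$ ($g{\left(F \right)} = 3 \left(\left(F^{2} + \frac{F - 184}{F + 147} F\right) - 88\right) = 3 \left(\left(F^{2} + \frac{-184 + F}{147 + F} F\right) - 88\right) = 3 \left(\left(F^{2} + \frac{F \left(-184 + F\right)}{147 + F}\right) - 88\right) = 3 \left(-88 + F^{2} + \frac{F \left(-184 + F\right)}{147 + F}\right) = -264 + 3 F^{2} + \frac{3 F \left(-184 + F\right)}{147 + F}$)
$\frac{g{\left(J{\left(4 \right)} \right)}}{Y} = \frac{3 \frac{1}{147 - 2} \left(-12936 + \left(-2\right)^{3} - -544 + 148 \left(-2\right)^{2}\right)}{\frac{396133}{99487}} = \frac{3 \left(-12936 - 8 + 544 + 148 \cdot 4\right)}{145} \cdot \frac{99487}{396133} = 3 \cdot \frac{1}{145} \left(-12936 - 8 + 544 + 592\right) \frac{99487}{396133} = 3 \cdot \frac{1}{145} \left(-11808\right) \frac{99487}{396133} = \left(- \frac{35424}{145}\right) \frac{99487}{396133} = - \frac{3524227488}{57439285}$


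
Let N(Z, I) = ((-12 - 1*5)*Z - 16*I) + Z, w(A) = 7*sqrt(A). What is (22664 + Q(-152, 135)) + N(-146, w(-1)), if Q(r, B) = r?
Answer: 24848 - 112*I ≈ 24848.0 - 112.0*I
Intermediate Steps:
N(Z, I) = -16*I - 16*Z (N(Z, I) = ((-12 - 5)*Z - 16*I) + Z = (-17*Z - 16*I) + Z = -16*I - 16*Z)
(22664 + Q(-152, 135)) + N(-146, w(-1)) = (22664 - 152) + (-112*sqrt(-1) - 16*(-146)) = 22512 + (-112*I + 2336) = 22512 + (2336 - 112*I) = 24848 - 112*I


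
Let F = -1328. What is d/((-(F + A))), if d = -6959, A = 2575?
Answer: 6959/1247 ≈ 5.5806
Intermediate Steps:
d/((-(F + A))) = -6959*(-1/(-1328 + 2575)) = -6959/((-1*1247)) = -6959/(-1247) = -6959*(-1/1247) = 6959/1247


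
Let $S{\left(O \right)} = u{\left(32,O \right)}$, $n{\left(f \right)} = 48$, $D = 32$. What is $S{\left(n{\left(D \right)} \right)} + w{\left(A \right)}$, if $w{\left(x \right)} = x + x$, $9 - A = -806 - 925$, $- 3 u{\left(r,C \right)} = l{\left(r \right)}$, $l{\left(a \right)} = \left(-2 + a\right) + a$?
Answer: $\frac{10378}{3} \approx 3459.3$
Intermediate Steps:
$l{\left(a \right)} = -2 + 2 a$
$u{\left(r,C \right)} = \frac{2}{3} - \frac{2 r}{3}$ ($u{\left(r,C \right)} = - \frac{-2 + 2 r}{3} = \frac{2}{3} - \frac{2 r}{3}$)
$S{\left(O \right)} = - \frac{62}{3}$ ($S{\left(O \right)} = \frac{2}{3} - \frac{64}{3} = - \frac{62}{3}$)
$A = 1740$ ($A = 9 - \left(-806 - 925\right) = 9 - -1731 = 9 + 1731 = 1740$)
$w{\left(x \right)} = 2 x$
$S{\left(n{\left(D \right)} \right)} + w{\left(A \right)} = - \frac{62}{3} + 2 \cdot 1740 = - \frac{62}{3} + 3480 = \frac{10378}{3}$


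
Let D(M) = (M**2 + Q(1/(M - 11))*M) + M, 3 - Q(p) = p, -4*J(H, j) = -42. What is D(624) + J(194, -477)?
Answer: 480446697/1226 ≈ 3.9188e+5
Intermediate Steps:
J(H, j) = 21/2 (J(H, j) = -1/4*(-42) = 21/2)
Q(p) = 3 - p
D(M) = M + M**2 + M*(3 - 1/(-11 + M)) (D(M) = (M**2 + (3 - 1/(M - 11))*M) + M = (M**2 + (3 - 1/(-11 + M))*M) + M = (M**2 + M*(3 - 1/(-11 + M))) + M = M + M**2 + M*(3 - 1/(-11 + M)))
D(624) + J(194, -477) = 624*(-45 + 624**2 - 7*624)/(-11 + 624) + 21/2 = 624*(-45 + 389376 - 4368)/613 + 21/2 = 624*(1/613)*384963 + 21/2 = 240216912/613 + 21/2 = 480446697/1226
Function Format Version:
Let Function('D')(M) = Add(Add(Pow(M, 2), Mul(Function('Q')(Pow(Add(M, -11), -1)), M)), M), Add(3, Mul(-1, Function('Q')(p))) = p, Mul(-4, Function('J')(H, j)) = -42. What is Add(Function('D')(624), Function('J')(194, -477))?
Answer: Rational(480446697, 1226) ≈ 3.9188e+5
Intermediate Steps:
Function('J')(H, j) = Rational(21, 2) (Function('J')(H, j) = Mul(Rational(-1, 4), -42) = Rational(21, 2))
Function('Q')(p) = Add(3, Mul(-1, p))
Function('D')(M) = Add(M, Pow(M, 2), Mul(M, Add(3, Mul(-1, Pow(Add(-11, M), -1))))) (Function('D')(M) = Add(Add(Pow(M, 2), Mul(Add(3, Mul(-1, Pow(Add(M, -11), -1))), M)), M) = Add(Add(Pow(M, 2), Mul(Add(3, Mul(-1, Pow(Add(-11, M), -1))), M)), M) = Add(Add(Pow(M, 2), Mul(M, Add(3, Mul(-1, Pow(Add(-11, M), -1))))), M) = Add(M, Pow(M, 2), Mul(M, Add(3, Mul(-1, Pow(Add(-11, M), -1))))))
Add(Function('D')(624), Function('J')(194, -477)) = Add(Mul(624, Pow(Add(-11, 624), -1), Add(-45, Pow(624, 2), Mul(-7, 624))), Rational(21, 2)) = Add(Mul(624, Pow(613, -1), Add(-45, 389376, -4368)), Rational(21, 2)) = Add(Mul(624, Rational(1, 613), 384963), Rational(21, 2)) = Add(Rational(240216912, 613), Rational(21, 2)) = Rational(480446697, 1226)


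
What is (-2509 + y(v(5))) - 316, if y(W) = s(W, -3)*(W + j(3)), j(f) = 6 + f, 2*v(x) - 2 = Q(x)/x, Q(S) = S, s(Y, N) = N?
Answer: -5713/2 ≈ -2856.5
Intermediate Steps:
v(x) = 3/2 (v(x) = 1 + (x/x)/2 = 1 + (½)*1 = 1 + ½ = 3/2)
y(W) = -27 - 3*W (y(W) = -3*(W + (6 + 3)) = -3*(W + 9) = -3*(9 + W) = -27 - 3*W)
(-2509 + y(v(5))) - 316 = (-2509 + (-27 - 3*3/2)) - 316 = (-2509 + (-27 - 9/2)) - 316 = (-2509 - 63/2) - 316 = -5081/2 - 316 = -5713/2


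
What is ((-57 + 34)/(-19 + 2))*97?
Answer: 2231/17 ≈ 131.24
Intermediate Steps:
((-57 + 34)/(-19 + 2))*97 = -23/(-17)*97 = -23*(-1/17)*97 = (23/17)*97 = 2231/17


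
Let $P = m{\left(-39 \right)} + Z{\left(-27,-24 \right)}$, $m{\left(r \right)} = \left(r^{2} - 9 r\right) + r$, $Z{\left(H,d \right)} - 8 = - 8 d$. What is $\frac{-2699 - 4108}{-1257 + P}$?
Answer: $- \frac{6807}{776} \approx -8.7719$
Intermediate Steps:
$Z{\left(H,d \right)} = 8 - 8 d$
$m{\left(r \right)} = r^{2} - 8 r$
$P = 2033$ ($P = - 39 \left(-8 - 39\right) + \left(8 - -192\right) = \left(-39\right) \left(-47\right) + \left(8 + 192\right) = 1833 + 200 = 2033$)
$\frac{-2699 - 4108}{-1257 + P} = \frac{-2699 - 4108}{-1257 + 2033} = - \frac{6807}{776}$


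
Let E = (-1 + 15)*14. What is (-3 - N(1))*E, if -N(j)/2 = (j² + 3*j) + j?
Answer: 1372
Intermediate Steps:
N(j) = -8*j - 2*j² (N(j) = -2*((j² + 3*j) + j) = -2*(j² + 4*j) = -8*j - 2*j²)
E = 196 (E = 14*14 = 196)
(-3 - N(1))*E = (-3 - (-2)*(4 + 1))*196 = (-3 - (-2)*5)*196 = (-3 - 1*(-10))*196 = (-3 + 10)*196 = 7*196 = 1372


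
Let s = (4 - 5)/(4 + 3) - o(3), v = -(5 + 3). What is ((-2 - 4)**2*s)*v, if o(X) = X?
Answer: 6336/7 ≈ 905.14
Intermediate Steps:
v = -8 (v = -1*8 = -8)
s = -22/7 (s = (4 - 5)/(4 + 3) - 1*3 = -1/7 - 3 = -22/7 ≈ -3.1429)
((-2 - 4)**2*s)*v = ((-2 - 4)**2*(-22/7))*(-8) = ((-6)**2*(-22/7))*(-8) = (36*(-22/7))*(-8) = -792/7*(-8) = 6336/7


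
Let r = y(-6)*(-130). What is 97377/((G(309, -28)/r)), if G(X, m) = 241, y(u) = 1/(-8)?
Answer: 6329505/964 ≈ 6565.9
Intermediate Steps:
y(u) = -⅛
r = 65/4 (r = -⅛*(-130) = 65/4 ≈ 16.250)
97377/((G(309, -28)/r)) = 97377/((241/(65/4))) = 97377/((241*(4/65))) = 97377/(964/65) = 97377*(65/964) = 6329505/964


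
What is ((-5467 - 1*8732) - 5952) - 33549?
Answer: -53700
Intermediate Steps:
((-5467 - 1*8732) - 5952) - 33549 = ((-5467 - 8732) - 5952) - 33549 = (-14199 - 5952) - 33549 = -20151 - 33549 = -53700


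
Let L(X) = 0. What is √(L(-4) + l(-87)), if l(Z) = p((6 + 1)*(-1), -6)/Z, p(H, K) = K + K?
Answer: 2*√29/29 ≈ 0.37139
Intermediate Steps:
p(H, K) = 2*K
l(Z) = -12/Z (l(Z) = (2*(-6))/Z = -12/Z)
√(L(-4) + l(-87)) = √(0 - 12/(-87)) = √(0 - 12*(-1/87)) = √(0 + 4/29) = √(4/29) = 2*√29/29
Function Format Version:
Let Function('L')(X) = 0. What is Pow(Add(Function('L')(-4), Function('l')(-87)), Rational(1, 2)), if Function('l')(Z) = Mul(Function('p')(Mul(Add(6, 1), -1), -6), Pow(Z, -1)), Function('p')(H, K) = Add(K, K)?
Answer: Mul(Rational(2, 29), Pow(29, Rational(1, 2))) ≈ 0.37139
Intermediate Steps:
Function('p')(H, K) = Mul(2, K)
Function('l')(Z) = Mul(-12, Pow(Z, -1)) (Function('l')(Z) = Mul(Mul(2, -6), Pow(Z, -1)) = Mul(-12, Pow(Z, -1)))
Pow(Add(Function('L')(-4), Function('l')(-87)), Rational(1, 2)) = Pow(Add(0, Mul(-12, Pow(-87, -1))), Rational(1, 2)) = Pow(Add(0, Mul(-12, Rational(-1, 87))), Rational(1, 2)) = Pow(Add(0, Rational(4, 29)), Rational(1, 2)) = Pow(Rational(4, 29), Rational(1, 2)) = Mul(Rational(2, 29), Pow(29, Rational(1, 2)))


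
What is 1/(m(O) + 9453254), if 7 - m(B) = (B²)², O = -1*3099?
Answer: -1/92232984194340 ≈ -1.0842e-14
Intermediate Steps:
O = -3099
m(B) = 7 - B⁴ (m(B) = 7 - (B²)² = 7 - B⁴)
1/(m(O) + 9453254) = 1/((7 - 1*(-3099)⁴) + 9453254) = 1/((7 - 1*92232993647601) + 9453254) = 1/((7 - 92232993647601) + 9453254) = 1/(-92232993647594 + 9453254) = 1/(-92232984194340) = -1/92232984194340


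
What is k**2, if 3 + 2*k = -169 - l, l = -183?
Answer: 121/4 ≈ 30.250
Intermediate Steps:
k = 11/2 (k = -3/2 + (-169 - 1*(-183))/2 = -3/2 + (-169 + 183)/2 = -3/2 + (1/2)*14 = -3/2 + 7 = 11/2 ≈ 5.5000)
k**2 = (11/2)**2 = 121/4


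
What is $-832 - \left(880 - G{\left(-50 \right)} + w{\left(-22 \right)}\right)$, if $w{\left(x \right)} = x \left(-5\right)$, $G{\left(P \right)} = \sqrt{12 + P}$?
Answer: $-1822 + i \sqrt{38} \approx -1822.0 + 6.1644 i$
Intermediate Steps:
$w{\left(x \right)} = - 5 x$
$-832 - \left(880 - G{\left(-50 \right)} + w{\left(-22 \right)}\right) = -832 - \left(880 + 110 - \sqrt{12 - 50}\right) = -832 + \left(\sqrt{-38} - \left(880 + 110\right)\right) = -832 + \left(i \sqrt{38} - 990\right) = -832 - \left(990 - i \sqrt{38}\right) = -1822 + i \sqrt{38}$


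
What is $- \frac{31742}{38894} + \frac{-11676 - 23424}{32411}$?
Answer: $- \frac{1196984681}{630296717} \approx -1.8991$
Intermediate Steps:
$- \frac{31742}{38894} + \frac{-11676 - 23424}{32411} = \left(-31742\right) \frac{1}{38894} + \left(-11676 - 23424\right) \frac{1}{32411} = - \frac{15871}{19447} - \frac{35100}{32411} = - \frac{1196984681}{630296717}$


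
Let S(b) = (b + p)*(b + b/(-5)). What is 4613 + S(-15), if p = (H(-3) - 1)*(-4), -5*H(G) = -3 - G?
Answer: 4745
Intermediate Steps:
H(G) = ⅗ + G/5 (H(G) = -(-3 - G)/5 = ⅗ + G/5)
p = 4 (p = ((⅗ + (⅕)*(-3)) - 1)*(-4) = ((⅗ - ⅗) - 1)*(-4) = (0 - 1)*(-4) = -1*(-4) = 4)
S(b) = 4*b*(4 + b)/5 (S(b) = (b + 4)*(b + b/(-5)) = (4 + b)*(b + b*(-⅕)) = (4 + b)*(b - b/5) = (4 + b)*(4*b/5) = 4*b*(4 + b)/5)
4613 + S(-15) = 4613 + (⅘)*(-15)*(4 - 15) = 4613 + (⅘)*(-15)*(-11) = 4613 + 132 = 4745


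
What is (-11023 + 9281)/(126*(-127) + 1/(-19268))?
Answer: 33564856/308326537 ≈ 0.10886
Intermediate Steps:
(-11023 + 9281)/(126*(-127) + 1/(-19268)) = -1742/(-16002 - 1/19268) = -1742/(-308326537/19268) = -1742*(-19268/308326537) = 33564856/308326537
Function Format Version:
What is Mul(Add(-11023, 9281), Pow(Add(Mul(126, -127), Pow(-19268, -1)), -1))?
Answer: Rational(33564856, 308326537) ≈ 0.10886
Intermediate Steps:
Mul(Add(-11023, 9281), Pow(Add(Mul(126, -127), Pow(-19268, -1)), -1)) = Mul(-1742, Pow(Add(-16002, Rational(-1, 19268)), -1)) = Mul(-1742, Pow(Rational(-308326537, 19268), -1)) = Mul(-1742, Rational(-19268, 308326537)) = Rational(33564856, 308326537)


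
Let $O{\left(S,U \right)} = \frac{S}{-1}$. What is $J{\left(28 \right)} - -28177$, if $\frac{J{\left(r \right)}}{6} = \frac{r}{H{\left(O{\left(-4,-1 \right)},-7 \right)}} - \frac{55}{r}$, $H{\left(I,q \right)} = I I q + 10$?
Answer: $\frac{6702929}{238} \approx 28164.0$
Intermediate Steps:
$O{\left(S,U \right)} = - S$ ($O{\left(S,U \right)} = S \left(-1\right) = - S$)
$H{\left(I,q \right)} = 10 + q I^{2}$ ($H{\left(I,q \right)} = I^{2} q + 10 = q I^{2} + 10 = 10 + q I^{2}$)
$J{\left(r \right)} = - \frac{330}{r} - \frac{r}{17}$ ($J{\left(r \right)} = 6 \left(\frac{r}{10 - 7 \left(\left(-1\right) \left(-4\right)\right)^{2}} - \frac{55}{r}\right) = 6 \left(\frac{r}{10 - 7 \cdot 4^{2}} - \frac{55}{r}\right) = 6 \left(\frac{r}{10 - 112} - \frac{55}{r}\right) = 6 \left(\frac{r}{-102} - \frac{55}{r}\right) = 6 \left(r \left(- \frac{1}{102}\right) - \frac{55}{r}\right) = 6 \left(- \frac{r}{102} - \frac{55}{r}\right) = 6 \left(- \frac{55}{r} - \frac{r}{102}\right) = - \frac{330}{r} - \frac{r}{17}$)
$J{\left(28 \right)} - -28177 = \left(- \frac{330}{28} - \frac{28}{17}\right) - -28177 = \left(\left(-330\right) \frac{1}{28} - \frac{28}{17}\right) + 28177 = \left(- \frac{165}{14} - \frac{28}{17}\right) + 28177 = - \frac{3197}{238} + 28177 = \frac{6702929}{238}$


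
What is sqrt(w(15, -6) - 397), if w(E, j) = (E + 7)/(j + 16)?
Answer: I*sqrt(9870)/5 ≈ 19.87*I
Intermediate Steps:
w(E, j) = (7 + E)/(16 + j)
sqrt(w(15, -6) - 397) = sqrt((7 + 15)/(16 - 6) - 397) = sqrt(22/10 - 397) = sqrt((1/10)*22 - 397) = sqrt(11/5 - 397) = sqrt(-1974/5) = I*sqrt(9870)/5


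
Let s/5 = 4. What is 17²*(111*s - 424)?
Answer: 519044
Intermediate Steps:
s = 20 (s = 5*4 = 20)
17²*(111*s - 424) = 17²*(111*20 - 424) = 289*(2220 - 424) = 289*1796 = 519044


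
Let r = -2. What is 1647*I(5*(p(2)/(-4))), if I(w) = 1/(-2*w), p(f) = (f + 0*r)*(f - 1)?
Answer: 1647/5 ≈ 329.40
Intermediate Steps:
p(f) = f*(-1 + f) (p(f) = (f + 0*(-2))*(f - 1) = (f + 0)*(-1 + f) = f*(-1 + f))
I(w) = -1/(2*w)
1647*I(5*(p(2)/(-4))) = 1647*(-(-2/(5*(-1 + 2)))/2) = 1647*(-1/(2*(5*((2*1)*(-1/4))))) = 1647*(-1/(2*(5*(2*(-1/4))))) = 1647*(-1/(2*(5*(-1/2)))) = 1647*(-1/(2*(-5/2))) = 1647*(-1/2*(-2/5)) = 1647*(1/5) = 1647/5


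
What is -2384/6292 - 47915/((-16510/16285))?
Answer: 18883006371/399542 ≈ 47262.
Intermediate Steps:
-2384/6292 - 47915/((-16510/16285)) = -2384*1/6292 - 47915/((-16510*1/16285)) = -596/1573 - 47915/(-3302/3257) = -596/1573 - 47915*(-3257/3302) = -596/1573 + 156059155/3302 = 18883006371/399542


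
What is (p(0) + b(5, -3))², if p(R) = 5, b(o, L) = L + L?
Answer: 1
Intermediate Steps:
b(o, L) = 2*L
(p(0) + b(5, -3))² = (5 + 2*(-3))² = (5 - 6)² = (-1)² = 1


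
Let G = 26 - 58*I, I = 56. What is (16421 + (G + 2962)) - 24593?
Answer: -8432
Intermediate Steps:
G = -3222 (G = 26 - 58*56 = 26 - 3248 = -3222)
(16421 + (G + 2962)) - 24593 = (16421 + (-3222 + 2962)) - 24593 = (16421 - 260) - 24593 = 16161 - 24593 = -8432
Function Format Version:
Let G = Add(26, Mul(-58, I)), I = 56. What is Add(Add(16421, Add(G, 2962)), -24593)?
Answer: -8432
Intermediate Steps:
G = -3222 (G = Add(26, Mul(-58, 56)) = Add(26, -3248) = -3222)
Add(Add(16421, Add(G, 2962)), -24593) = Add(Add(16421, Add(-3222, 2962)), -24593) = Add(Add(16421, -260), -24593) = Add(16161, -24593) = -8432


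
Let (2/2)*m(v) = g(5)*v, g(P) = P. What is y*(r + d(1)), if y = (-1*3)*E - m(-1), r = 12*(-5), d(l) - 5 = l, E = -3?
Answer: -756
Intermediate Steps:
d(l) = 5 + l
r = -60
m(v) = 5*v
y = 14 (y = -1*3*(-3) - 5*(-1) = -3*(-3) - 1*(-5) = 9 + 5 = 14)
y*(r + d(1)) = 14*(-60 + (5 + 1)) = 14*(-60 + 6) = 14*(-54) = -756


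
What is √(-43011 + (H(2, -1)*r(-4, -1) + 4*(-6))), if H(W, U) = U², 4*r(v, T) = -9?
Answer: I*√172149/2 ≈ 207.45*I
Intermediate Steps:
r(v, T) = -9/4 (r(v, T) = (¼)*(-9) = -9/4)
√(-43011 + (H(2, -1)*r(-4, -1) + 4*(-6))) = √(-43011 + ((-1)²*(-9/4) + 4*(-6))) = √(-43011 + (1*(-9/4) - 24)) = √(-43011 + (-9/4 - 24)) = √(-43011 - 105/4) = √(-172149/4) = I*√172149/2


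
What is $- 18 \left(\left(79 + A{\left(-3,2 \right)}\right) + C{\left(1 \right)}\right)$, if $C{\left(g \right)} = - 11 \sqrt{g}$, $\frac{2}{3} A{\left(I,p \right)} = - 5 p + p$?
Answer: $-1008$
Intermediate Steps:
$A{\left(I,p \right)} = - 6 p$ ($A{\left(I,p \right)} = \frac{3 \left(- 5 p + p\right)}{2} = \frac{3 \left(- 4 p\right)}{2} = - 6 p$)
$- 18 \left(\left(79 + A{\left(-3,2 \right)}\right) + C{\left(1 \right)}\right) = - 18 \left(\left(79 - 12\right) - 11 \sqrt{1}\right) = - 18 \left(\left(79 - 12\right) - 11\right) = - 18 \left(67 - 11\right) = \left(-18\right) 56 = -1008$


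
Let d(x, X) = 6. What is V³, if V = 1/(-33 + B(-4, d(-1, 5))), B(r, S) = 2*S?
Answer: -1/9261 ≈ -0.00010798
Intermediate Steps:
V = -1/21 (V = 1/(-33 + 2*6) = 1/(-33 + 12) = 1/(-21) = -1/21 ≈ -0.047619)
V³ = (-1/21)³ = -1/9261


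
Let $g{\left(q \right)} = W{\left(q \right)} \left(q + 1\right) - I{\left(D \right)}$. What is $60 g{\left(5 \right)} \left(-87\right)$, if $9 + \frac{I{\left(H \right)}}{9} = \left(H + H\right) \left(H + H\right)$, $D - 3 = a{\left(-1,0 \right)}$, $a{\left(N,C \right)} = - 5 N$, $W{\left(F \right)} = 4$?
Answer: $11478780$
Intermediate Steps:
$D = 8$ ($D = 3 - -5 = 3 + 5 = 8$)
$I{\left(H \right)} = -81 + 36 H^{2}$ ($I{\left(H \right)} = -81 + 9 \left(H + H\right) \left(H + H\right) = -81 + 9 \cdot 2 H 2 H = -81 + 9 \cdot 4 H^{2} = -81 + 36 H^{2}$)
$g{\left(q \right)} = -2219 + 4 q$ ($g{\left(q \right)} = 4 \left(q + 1\right) - \left(-81 + 36 \cdot 8^{2}\right) = 4 \left(1 + q\right) - \left(-81 + 36 \cdot 64\right) = \left(4 + 4 q\right) - \left(-81 + 2304\right) = \left(4 + 4 q\right) - 2223 = -2219 + 4 q$)
$60 g{\left(5 \right)} \left(-87\right) = 60 \left(-2219 + 4 \cdot 5\right) \left(-87\right) = 60 \left(-2219 + 20\right) \left(-87\right) = 60 \left(-2199\right) \left(-87\right) = \left(-131940\right) \left(-87\right) = 11478780$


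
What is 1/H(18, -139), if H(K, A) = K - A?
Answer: 1/157 ≈ 0.0063694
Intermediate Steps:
1/H(18, -139) = 1/(18 - 1*(-139)) = 1/(18 + 139) = 1/157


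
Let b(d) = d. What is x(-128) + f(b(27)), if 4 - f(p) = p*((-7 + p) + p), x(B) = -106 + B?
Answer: -1499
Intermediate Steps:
f(p) = 4 - p*(-7 + 2*p) (f(p) = 4 - p*((-7 + p) + p) = 4 - p*(-7 + 2*p))
x(-128) + f(b(27)) = (-106 - 128) + (4 - 2*27**2 + 7*27) = -234 + (4 - 2*729 + 189) = -234 + (4 - 1458 + 189) = -234 - 1265 = -1499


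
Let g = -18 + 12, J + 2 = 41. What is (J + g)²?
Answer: 1089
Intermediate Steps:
J = 39 (J = -2 + 41 = 39)
g = -6
(J + g)² = (39 - 6)² = 33² = 1089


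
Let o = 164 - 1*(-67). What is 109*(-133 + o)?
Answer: 10682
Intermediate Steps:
o = 231 (o = 164 + 67 = 231)
109*(-133 + o) = 109*(-133 + 231) = 109*98 = 10682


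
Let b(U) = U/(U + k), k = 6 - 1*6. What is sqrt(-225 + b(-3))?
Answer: 4*I*sqrt(14) ≈ 14.967*I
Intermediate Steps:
k = 0 (k = 6 - 6 = 0)
b(U) = 1 (b(U) = U/(U + 0) = U/U = 1)
sqrt(-225 + b(-3)) = sqrt(-225 + 1) = sqrt(-224) = 4*I*sqrt(14)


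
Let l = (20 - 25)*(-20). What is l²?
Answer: 10000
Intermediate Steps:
l = 100 (l = -5*(-20) = 100)
l² = 100² = 10000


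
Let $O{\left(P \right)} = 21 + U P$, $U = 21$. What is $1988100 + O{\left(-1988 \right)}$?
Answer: $1946373$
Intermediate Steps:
$O{\left(P \right)} = 21 + 21 P$
$1988100 + O{\left(-1988 \right)} = 1988100 + \left(21 + 21 \left(-1988\right)\right) = 1988100 + \left(21 - 41748\right) = 1988100 - 41727 = 1946373$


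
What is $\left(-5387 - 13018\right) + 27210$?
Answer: $8805$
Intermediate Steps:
$\left(-5387 - 13018\right) + 27210 = -18405 + 27210 = 8805$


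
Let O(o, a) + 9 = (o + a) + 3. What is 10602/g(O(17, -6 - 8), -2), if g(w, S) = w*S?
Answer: 1767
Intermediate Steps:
O(o, a) = -6 + a + o (O(o, a) = -9 + ((o + a) + 3) = -9 + ((a + o) + 3) = -9 + (3 + a + o) = -6 + a + o)
g(w, S) = S*w
10602/g(O(17, -6 - 8), -2) = 10602/((-2*(-6 + (-6 - 8) + 17))) = 10602/((-2*(-6 - 14 + 17))) = 10602/((-2*(-3))) = 10602/6 = 10602*(⅙) = 1767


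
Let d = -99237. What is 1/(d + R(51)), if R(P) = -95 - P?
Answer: -1/99383 ≈ -1.0062e-5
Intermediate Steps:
1/(d + R(51)) = 1/(-99237 + (-95 - 1*51)) = 1/(-99237 + (-95 - 51)) = 1/(-99237 - 146) = 1/(-99383) = -1/99383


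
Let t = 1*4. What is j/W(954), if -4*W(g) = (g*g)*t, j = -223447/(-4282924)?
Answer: -223447/3897957659184 ≈ -5.7324e-8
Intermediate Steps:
j = 223447/4282924 (j = -223447*(-1/4282924) = 223447/4282924 ≈ 0.052172)
t = 4
W(g) = -g² (W(g) = -g*g*4/4 = -g²*4/4 = -g²)
j/W(954) = 223447/(4282924*((-1*954²))) = 223447/(4282924*((-1*910116))) = (223447/4282924)/(-910116) = (223447/4282924)*(-1/910116) = -223447/3897957659184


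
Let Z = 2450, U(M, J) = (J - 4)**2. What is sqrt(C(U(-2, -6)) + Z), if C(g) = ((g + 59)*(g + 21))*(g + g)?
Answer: 5*sqrt(154010) ≈ 1962.2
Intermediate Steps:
U(M, J) = (-4 + J)**2
C(g) = 2*g*(21 + g)*(59 + g) (C(g) = ((59 + g)*(21 + g))*(2*g) = ((21 + g)*(59 + g))*(2*g) = 2*g*(21 + g)*(59 + g))
sqrt(C(U(-2, -6)) + Z) = sqrt(2*(-4 - 6)**2*(1239 + ((-4 - 6)**2)**2 + 80*(-4 - 6)**2) + 2450) = sqrt(2*(-10)**2*(1239 + ((-10)**2)**2 + 80*(-10)**2) + 2450) = sqrt(2*100*(1239 + 100**2 + 80*100) + 2450) = sqrt(2*100*(1239 + 10000 + 8000) + 2450) = sqrt(2*100*19239 + 2450) = sqrt(3847800 + 2450) = sqrt(3850250) = 5*sqrt(154010)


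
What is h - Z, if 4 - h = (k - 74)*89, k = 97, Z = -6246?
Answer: 4203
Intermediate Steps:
h = -2043 (h = 4 - (97 - 74)*89 = 4 - 23*89 = 4 - 1*2047 = 4 - 2047 = -2043)
h - Z = -2043 - 1*(-6246) = -2043 + 6246 = 4203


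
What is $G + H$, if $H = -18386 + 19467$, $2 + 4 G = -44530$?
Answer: $-10052$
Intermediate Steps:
$G = -11133$ ($G = - \frac{1}{2} + \frac{1}{4} \left(-44530\right) = - \frac{1}{2} - \frac{22265}{2} = -11133$)
$H = 1081$
$G + H = -11133 + 1081 = -10052$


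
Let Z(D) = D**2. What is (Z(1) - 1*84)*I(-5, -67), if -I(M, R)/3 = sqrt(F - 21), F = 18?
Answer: 249*I*sqrt(3) ≈ 431.28*I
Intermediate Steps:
I(M, R) = -3*I*sqrt(3) (I(M, R) = -3*sqrt(18 - 21) = -3*I*sqrt(3))
(Z(1) - 1*84)*I(-5, -67) = (1**2 - 1*84)*(-3*I*sqrt(3)) = (1 - 84)*(-3*I*sqrt(3)) = -(-249)*I*sqrt(3) = 249*I*sqrt(3)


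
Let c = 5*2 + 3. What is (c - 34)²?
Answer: 441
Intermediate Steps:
c = 13 (c = 10 + 3 = 13)
(c - 34)² = (13 - 34)² = (-21)² = 441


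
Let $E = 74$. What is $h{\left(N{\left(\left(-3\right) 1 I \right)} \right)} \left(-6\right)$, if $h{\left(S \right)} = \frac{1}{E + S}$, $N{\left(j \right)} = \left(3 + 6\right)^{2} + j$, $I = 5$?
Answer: $- \frac{3}{70} \approx -0.042857$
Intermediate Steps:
$N{\left(j \right)} = 81 + j$ ($N{\left(j \right)} = 9^{2} + j = 81 + j$)
$h{\left(S \right)} = \frac{1}{74 + S}$
$h{\left(N{\left(\left(-3\right) 1 I \right)} \right)} \left(-6\right) = \frac{1}{74 + \left(81 + \left(-3\right) 1 \cdot 5\right)} \left(-6\right) = \frac{1}{74 + \left(81 - 15\right)} \left(-6\right) = \frac{1}{74 + 66} \left(-6\right) = \frac{1}{140} \left(-6\right) = - \frac{3}{70}$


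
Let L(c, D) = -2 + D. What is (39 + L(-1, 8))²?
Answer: 2025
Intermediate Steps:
(39 + L(-1, 8))² = (39 + (-2 + 8))² = (39 + 6)² = 45² = 2025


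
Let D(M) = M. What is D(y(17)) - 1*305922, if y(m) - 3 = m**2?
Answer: -305630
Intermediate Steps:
y(m) = 3 + m**2
D(y(17)) - 1*305922 = (3 + 17**2) - 1*305922 = (3 + 289) - 305922 = 292 - 305922 = -305630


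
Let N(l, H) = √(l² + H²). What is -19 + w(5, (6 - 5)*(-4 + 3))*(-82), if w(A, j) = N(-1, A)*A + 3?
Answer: -265 - 410*√26 ≈ -2355.6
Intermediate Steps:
N(l, H) = √(H² + l²)
w(A, j) = 3 + A*√(1 + A²) (w(A, j) = √(A² + (-1)²)*A + 3 = √(A² + 1)*A + 3 = √(1 + A²)*A + 3 = A*√(1 + A²) + 3 = 3 + A*√(1 + A²))
-19 + w(5, (6 - 5)*(-4 + 3))*(-82) = -19 + (3 + 5*√(1 + 5²))*(-82) = -19 + (3 + 5*√(1 + 25))*(-82) = -19 + (3 + 5*√26)*(-82) = -19 + (-246 - 410*√26) = -265 - 410*√26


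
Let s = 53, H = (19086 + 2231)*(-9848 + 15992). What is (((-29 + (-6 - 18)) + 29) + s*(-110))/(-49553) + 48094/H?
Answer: 384545614687/3245019036672 ≈ 0.11850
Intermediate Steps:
H = 130971648 (H = 21317*6144 = 130971648)
(((-29 + (-6 - 18)) + 29) + s*(-110))/(-49553) + 48094/H = (((-29 + (-6 - 18)) + 29) + 53*(-110))/(-49553) + 48094/130971648 = (((-29 - 24) + 29) - 5830)*(-1/49553) + 48094*(1/130971648) = ((-53 + 29) - 5830)*(-1/49553) + 24047/65485824 = (-24 - 5830)*(-1/49553) + 24047/65485824 = -5854*(-1/49553) + 24047/65485824 = 5854/49553 + 24047/65485824 = 384545614687/3245019036672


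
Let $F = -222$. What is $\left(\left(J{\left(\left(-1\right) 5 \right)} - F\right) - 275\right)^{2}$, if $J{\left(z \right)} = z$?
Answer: $3364$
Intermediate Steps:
$\left(\left(J{\left(\left(-1\right) 5 \right)} - F\right) - 275\right)^{2} = \left(\left(\left(-1\right) 5 - -222\right) - 275\right)^{2} = \left(\left(-5 + 222\right) - 275\right)^{2} = \left(217 - 275\right)^{2} = \left(-58\right)^{2} = 3364$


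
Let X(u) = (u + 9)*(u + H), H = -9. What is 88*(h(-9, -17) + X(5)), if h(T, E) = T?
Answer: -5720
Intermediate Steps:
X(u) = (-9 + u)*(9 + u) (X(u) = (u + 9)*(u - 9) = (9 + u)*(-9 + u) = (-9 + u)*(9 + u))
88*(h(-9, -17) + X(5)) = 88*(-9 + (-81 + 5²)) = 88*(-9 + (-81 + 25)) = 88*(-9 - 56) = 88*(-65) = -5720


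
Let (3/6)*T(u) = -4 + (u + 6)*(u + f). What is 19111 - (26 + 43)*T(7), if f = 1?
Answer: 5311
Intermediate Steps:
T(u) = -8 + 2*(1 + u)*(6 + u) (T(u) = 2*(-4 + (u + 6)*(u + 1)) = 2*(-4 + (6 + u)*(1 + u)) = 2*(-4 + (1 + u)*(6 + u)) = -8 + 2*(1 + u)*(6 + u))
19111 - (26 + 43)*T(7) = 19111 - (26 + 43)*(4 + 2*7² + 14*7) = 19111 - 69*(4 + 2*49 + 98) = 19111 - 69*(4 + 98 + 98) = 19111 - 69*200 = 19111 - 1*13800 = 19111 - 13800 = 5311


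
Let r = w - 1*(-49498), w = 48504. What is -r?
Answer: -98002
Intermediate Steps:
r = 98002 (r = 48504 - 1*(-49498) = 48504 + 49498 = 98002)
-r = -1*98002 = -98002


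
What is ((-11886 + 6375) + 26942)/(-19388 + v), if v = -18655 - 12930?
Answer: -21431/50973 ≈ -0.42044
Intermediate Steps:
v = -31585
((-11886 + 6375) + 26942)/(-19388 + v) = ((-11886 + 6375) + 26942)/(-19388 - 31585) = (-5511 + 26942)/(-50973) = 21431*(-1/50973) = -21431/50973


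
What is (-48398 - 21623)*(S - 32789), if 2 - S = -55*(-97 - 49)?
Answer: 2858047157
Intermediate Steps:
S = -8028 (S = 2 - (-55)*(-97 - 49) = 2 - (-55)*(-146) = 2 - 1*8030 = 2 - 8030 = -8028)
(-48398 - 21623)*(S - 32789) = (-48398 - 21623)*(-8028 - 32789) = -70021*(-40817) = 2858047157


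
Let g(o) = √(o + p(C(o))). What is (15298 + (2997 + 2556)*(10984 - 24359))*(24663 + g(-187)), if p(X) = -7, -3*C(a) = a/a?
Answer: -1831377627051 - 74256077*I*√194 ≈ -1.8314e+12 - 1.0343e+9*I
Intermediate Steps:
C(a) = -⅓ (C(a) = -a/(3*a) = -⅓*1 = -⅓)
g(o) = √(-7 + o) (g(o) = √(o - 7) = √(-7 + o))
(15298 + (2997 + 2556)*(10984 - 24359))*(24663 + g(-187)) = (15298 + (2997 + 2556)*(10984 - 24359))*(24663 + √(-7 - 187)) = (15298 + 5553*(-13375))*(24663 + √(-194)) = (15298 - 74271375)*(24663 + I*√194) = -74256077*(24663 + I*√194) = -1831377627051 - 74256077*I*√194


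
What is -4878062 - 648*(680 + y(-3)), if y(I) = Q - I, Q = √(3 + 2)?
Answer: -5320646 - 648*√5 ≈ -5.3221e+6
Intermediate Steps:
Q = √5 ≈ 2.2361
y(I) = √5 - I
-4878062 - 648*(680 + y(-3)) = -4878062 - 648*(680 + (√5 - 1*(-3))) = -4878062 - 648*(680 + (√5 + 3)) = -4878062 - 648*(680 + (3 + √5)) = -4878062 - 648*(683 + √5) = -4878062 + (-442584 - 648*√5) = -5320646 - 648*√5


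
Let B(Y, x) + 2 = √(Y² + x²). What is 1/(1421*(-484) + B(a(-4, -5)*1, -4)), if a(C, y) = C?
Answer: -343883/236511035362 - √2/118255517681 ≈ -1.4540e-6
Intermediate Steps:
B(Y, x) = -2 + √(Y² + x²)
1/(1421*(-484) + B(a(-4, -5)*1, -4)) = 1/(1421*(-484) + (-2 + √((-4*1)² + (-4)²))) = 1/(-687764 + (-2 + √((-4)² + 16))) = 1/(-687764 + (-2 + √(16 + 16))) = 1/(-687764 + (-2 + √32)) = 1/(-687764 + (-2 + 4*√2)) = 1/(-687766 + 4*√2)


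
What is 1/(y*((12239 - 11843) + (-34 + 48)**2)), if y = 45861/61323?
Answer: 20441/9049904 ≈ 0.0022587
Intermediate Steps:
y = 15287/20441 (y = 45861*(1/61323) = 15287/20441 ≈ 0.74786)
1/(y*((12239 - 11843) + (-34 + 48)**2)) = 1/((15287/20441)*((12239 - 11843) + (-34 + 48)**2)) = 20441/(15287*(396 + 14**2)) = 20441/(15287*(396 + 196)) = (20441/15287)/592 = (20441/15287)*(1/592) = 20441/9049904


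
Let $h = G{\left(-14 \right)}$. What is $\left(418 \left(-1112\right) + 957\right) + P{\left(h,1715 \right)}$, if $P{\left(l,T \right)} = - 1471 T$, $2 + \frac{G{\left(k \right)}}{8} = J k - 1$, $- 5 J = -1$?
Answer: $-2986624$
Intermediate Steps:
$J = \frac{1}{5}$ ($J = \left(- \frac{1}{5}\right) \left(-1\right) = \frac{1}{5} \approx 0.2$)
$G{\left(k \right)} = -24 + \frac{8 k}{5}$ ($G{\left(k \right)} = -16 + 8 \left(\frac{k}{5} - 1\right) = -16 + 8 \left(-1 + \frac{k}{5}\right) = -16 + \left(-8 + \frac{8 k}{5}\right) = -24 + \frac{8 k}{5}$)
$h = - \frac{232}{5}$ ($h = -24 + \frac{8}{5} \left(-14\right) = -24 - \frac{112}{5} = - \frac{232}{5} \approx -46.4$)
$\left(418 \left(-1112\right) + 957\right) + P{\left(h,1715 \right)} = \left(418 \left(-1112\right) + 957\right) - 2522765 = \left(-464816 + 957\right) - 2522765 = -463859 - 2522765 = -2986624$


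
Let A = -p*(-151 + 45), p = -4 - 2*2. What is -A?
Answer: 848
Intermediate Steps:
p = -8 (p = -4 - 4 = -8)
A = -848 (A = -(-8)*(-151 + 45) = -(-8)*(-106) = -1*848 = -848)
-A = -1*(-848) = 848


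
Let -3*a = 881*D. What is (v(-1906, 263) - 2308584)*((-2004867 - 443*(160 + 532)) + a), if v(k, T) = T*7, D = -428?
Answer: 15125777506343/3 ≈ 5.0419e+12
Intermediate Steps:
a = 377068/3 (a = -881*(-428)/3 = -⅓*(-377068) = 377068/3 ≈ 1.2569e+5)
v(k, T) = 7*T
(v(-1906, 263) - 2308584)*((-2004867 - 443*(160 + 532)) + a) = (7*263 - 2308584)*((-2004867 - 443*(160 + 532)) + 377068/3) = (1841 - 2308584)*((-2004867 - 443*692) + 377068/3) = -2306743*((-2004867 - 1*306556) + 377068/3) = -2306743*((-2004867 - 306556) + 377068/3) = -2306743*(-2311423 + 377068/3) = -2306743*(-6557201/3) = 15125777506343/3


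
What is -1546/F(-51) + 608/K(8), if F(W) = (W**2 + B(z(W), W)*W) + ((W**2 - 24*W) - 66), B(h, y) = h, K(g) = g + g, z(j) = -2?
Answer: 122005/3231 ≈ 37.761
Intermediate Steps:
K(g) = 2*g
F(W) = -66 - 26*W + 2*W**2 (F(W) = (W**2 - 2*W) + ((W**2 - 24*W) - 66) = (W**2 - 2*W) + (-66 + W**2 - 24*W) = -66 - 26*W + 2*W**2)
-1546/F(-51) + 608/K(8) = -1546/(-66 - 26*(-51) + 2*(-51)**2) + 608/((2*8)) = -1546/(-66 + 1326 + 2*2601) + 608/16 = -1546/(-66 + 1326 + 5202) + 608*(1/16) = -1546/6462 + 38 = -1546*1/6462 + 38 = -773/3231 + 38 = 122005/3231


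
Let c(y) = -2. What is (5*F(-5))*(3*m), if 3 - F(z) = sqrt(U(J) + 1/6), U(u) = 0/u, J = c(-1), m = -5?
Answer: -225 + 25*sqrt(6)/2 ≈ -194.38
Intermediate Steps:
J = -2
U(u) = 0
F(z) = 3 - sqrt(6)/6 (F(z) = 3 - sqrt(0 + 1/6) = 3 - sqrt(1/6) = 3 - sqrt(6)/6)
(5*F(-5))*(3*m) = (5*(3 - sqrt(6)/6))*(3*(-5)) = (15 - 5*sqrt(6)/6)*(-15) = -225 + 25*sqrt(6)/2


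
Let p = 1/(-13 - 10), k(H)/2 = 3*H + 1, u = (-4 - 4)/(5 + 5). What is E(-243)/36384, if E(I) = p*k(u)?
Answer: 7/2092080 ≈ 3.3460e-6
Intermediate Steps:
u = -4/5 (u = -8/10 = -8*1/10 = -4/5 ≈ -0.80000)
k(H) = 2 + 6*H (k(H) = 2*(3*H + 1) = 2*(1 + 3*H) = 2 + 6*H)
p = -1/23 (p = 1/(-23) = -1/23 ≈ -0.043478)
E(I) = 14/115 (E(I) = -(2 + 6*(-4/5))/23 = -(2 - 24/5)/23 = -1/23*(-14/5) = 14/115)
E(-243)/36384 = (14/115)/36384 = (14/115)*(1/36384) = 7/2092080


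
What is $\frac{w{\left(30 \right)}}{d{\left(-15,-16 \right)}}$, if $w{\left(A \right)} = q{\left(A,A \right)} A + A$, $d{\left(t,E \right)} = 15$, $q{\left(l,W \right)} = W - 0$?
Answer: $62$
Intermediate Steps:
$q{\left(l,W \right)} = W$ ($q{\left(l,W \right)} = W + 0 = W$)
$w{\left(A \right)} = A + A^{2}$ ($w{\left(A \right)} = A A + A = A^{2} + A = A + A^{2}$)
$\frac{w{\left(30 \right)}}{d{\left(-15,-16 \right)}} = \frac{30 \left(1 + 30\right)}{15} = 30 \cdot 31 \cdot \frac{1}{15} = 930 \cdot \frac{1}{15} = 62$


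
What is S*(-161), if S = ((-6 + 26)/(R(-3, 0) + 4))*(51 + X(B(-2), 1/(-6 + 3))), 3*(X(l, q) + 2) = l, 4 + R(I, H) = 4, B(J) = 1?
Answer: -119140/3 ≈ -39713.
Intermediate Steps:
R(I, H) = 0 (R(I, H) = -4 + 4 = 0)
X(l, q) = -2 + l/3
S = 740/3 (S = ((-6 + 26)/(0 + 4))*(51 + (-2 + (1/3)*1)) = (20/4)*(51 + (-2 + 1/3)) = (20*(1/4))*(51 - 5/3) = 5*(148/3) = 740/3 ≈ 246.67)
S*(-161) = (740/3)*(-161) = -119140/3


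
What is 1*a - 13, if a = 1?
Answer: -12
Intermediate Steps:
1*a - 13 = 1*1 - 13 = 1 - 13 = -12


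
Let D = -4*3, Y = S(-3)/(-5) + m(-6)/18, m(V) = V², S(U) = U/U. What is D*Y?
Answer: -108/5 ≈ -21.600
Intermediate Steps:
S(U) = 1
Y = 9/5 (Y = 1/(-5) + (-6)²/18 = 1*(-⅕) + 36*(1/18) = -⅕ + 2 = 9/5 ≈ 1.8000)
D = -12
D*Y = -12*9/5 = -108/5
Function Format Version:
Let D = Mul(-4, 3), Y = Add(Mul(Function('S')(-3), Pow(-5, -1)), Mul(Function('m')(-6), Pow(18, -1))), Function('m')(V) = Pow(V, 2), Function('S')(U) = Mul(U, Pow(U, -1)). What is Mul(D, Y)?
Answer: Rational(-108, 5) ≈ -21.600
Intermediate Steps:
Function('S')(U) = 1
Y = Rational(9, 5) (Y = Add(Mul(1, Pow(-5, -1)), Mul(Pow(-6, 2), Pow(18, -1))) = Add(Mul(1, Rational(-1, 5)), Mul(36, Rational(1, 18))) = Add(Rational(-1, 5), 2) = Rational(9, 5) ≈ 1.8000)
D = -12
Mul(D, Y) = Mul(-12, Rational(9, 5)) = Rational(-108, 5)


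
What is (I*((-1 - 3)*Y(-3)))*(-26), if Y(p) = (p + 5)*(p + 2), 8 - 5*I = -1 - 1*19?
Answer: -5824/5 ≈ -1164.8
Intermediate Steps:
I = 28/5 (I = 8/5 - (-1 - 1*19)/5 = 8/5 - (-1 - 19)/5 = 8/5 - ⅕*(-20) = 8/5 + 4 = 28/5 ≈ 5.6000)
Y(p) = (2 + p)*(5 + p) (Y(p) = (5 + p)*(2 + p) = (2 + p)*(5 + p))
(I*((-1 - 3)*Y(-3)))*(-26) = (28*((-1 - 3)*(10 + (-3)² + 7*(-3)))/5)*(-26) = (28*(-4*(10 + 9 - 21))/5)*(-26) = (28*(-4*(-2))/5)*(-26) = ((28/5)*8)*(-26) = (224/5)*(-26) = -5824/5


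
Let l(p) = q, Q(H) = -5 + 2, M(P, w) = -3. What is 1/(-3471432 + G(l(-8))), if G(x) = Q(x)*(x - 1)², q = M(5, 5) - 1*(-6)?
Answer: -1/3471444 ≈ -2.8806e-7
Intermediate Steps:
q = 3 (q = -3 - 1*(-6) = -3 + 6 = 3)
Q(H) = -3
l(p) = 3
G(x) = -3*(-1 + x)² (G(x) = -3*(x - 1)² = -3*(-1 + x)²)
1/(-3471432 + G(l(-8))) = 1/(-3471432 - 3*(-1 + 3)²) = 1/(-3471432 - 3*2²) = 1/(-3471432 - 3*4) = 1/(-3471432 - 12) = 1/(-3471444) = -1/3471444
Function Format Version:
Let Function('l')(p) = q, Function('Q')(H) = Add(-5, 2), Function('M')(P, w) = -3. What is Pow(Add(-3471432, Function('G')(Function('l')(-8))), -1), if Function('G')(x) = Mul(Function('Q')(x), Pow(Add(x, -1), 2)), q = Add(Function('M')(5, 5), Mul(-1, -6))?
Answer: Rational(-1, 3471444) ≈ -2.8806e-7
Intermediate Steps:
q = 3 (q = Add(-3, Mul(-1, -6)) = Add(-3, 6) = 3)
Function('Q')(H) = -3
Function('l')(p) = 3
Function('G')(x) = Mul(-3, Pow(Add(-1, x), 2)) (Function('G')(x) = Mul(-3, Pow(Add(x, -1), 2)) = Mul(-3, Pow(Add(-1, x), 2)))
Pow(Add(-3471432, Function('G')(Function('l')(-8))), -1) = Pow(Add(-3471432, Mul(-3, Pow(Add(-1, 3), 2))), -1) = Pow(Add(-3471432, Mul(-3, Pow(2, 2))), -1) = Pow(Add(-3471432, Mul(-3, 4)), -1) = Pow(Add(-3471432, -12), -1) = Pow(-3471444, -1) = Rational(-1, 3471444)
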